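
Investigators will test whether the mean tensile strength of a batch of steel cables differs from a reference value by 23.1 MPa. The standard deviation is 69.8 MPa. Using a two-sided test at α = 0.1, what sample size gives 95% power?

99

For a one-sample z-test, n = ((z_{α/2} + z_β)·σ/δ)².
z_{α/2} = 1.645 (two-sided α = 0.1); z_β = 1.645 (power 95% → β = 0.05).
n = (3.290 × 69.8 / 23.1)² = 98.83
Round up: n = 99.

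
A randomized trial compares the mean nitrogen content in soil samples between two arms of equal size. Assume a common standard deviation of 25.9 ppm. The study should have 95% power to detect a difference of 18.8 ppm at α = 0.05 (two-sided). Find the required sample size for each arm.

50 per group

For two equal groups, n per group = 2·((z_{α/2} + z_β)·σ/δ)².
z_{α/2} = 1.960; z_β = 1.645 (power 95%).
n = 2 × (3.605 × 25.9 / 18.8)² = 2 × 24.67 = 49.34
Round up: n = 50 per group.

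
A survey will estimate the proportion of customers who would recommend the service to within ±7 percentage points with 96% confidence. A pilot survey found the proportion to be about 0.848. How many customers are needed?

111

For a proportion with margin E = 0.07 at 96% confidence, z = 2.054.
n = p̂(1−p̂)(z/E)² = 0.848 × 0.152 × (2.054/0.07)² = 110.98
Round up: n = 111.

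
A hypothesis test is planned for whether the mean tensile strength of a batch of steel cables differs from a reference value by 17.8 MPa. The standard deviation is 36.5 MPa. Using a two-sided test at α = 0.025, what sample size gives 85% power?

n = 46

For a one-sample z-test, n = ((z_{α/2} + z_β)·σ/δ)².
z_{α/2} = 2.241 (two-sided α = 0.025); z_β = 1.036 (power 85% → β = 0.15).
n = (3.277 × 36.5 / 17.8)² = 45.15
Round up: n = 46.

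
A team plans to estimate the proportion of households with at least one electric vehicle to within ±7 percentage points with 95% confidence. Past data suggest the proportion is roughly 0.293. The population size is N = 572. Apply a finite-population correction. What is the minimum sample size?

127

For a proportion with margin E = 0.07 at 95% confidence, z = 1.960.
n = p̂(1−p̂)(z/E)² = 0.293 × 0.707 × (1.960/0.07)² = 162.41 — call this n₀.
Finite-population correction with N = 572: n = n₀ / (1 + (n₀−1)/N) = 162.41 / 1.282 = 126.68
Round up: n = 127.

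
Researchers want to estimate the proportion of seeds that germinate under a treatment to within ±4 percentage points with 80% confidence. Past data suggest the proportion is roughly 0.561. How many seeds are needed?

For a proportion with margin E = 0.04 at 80% confidence, z = 1.282.
n = p̂(1−p̂)(z/E)² = 0.561 × 0.439 × (1.282/0.04)² = 252.98
Round up: n = 253.

n = 253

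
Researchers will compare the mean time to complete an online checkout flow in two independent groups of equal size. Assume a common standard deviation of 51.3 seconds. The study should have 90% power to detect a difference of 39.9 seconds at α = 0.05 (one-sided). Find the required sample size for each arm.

29 per group

For two equal groups, n per group = 2·((z_α + z_β)·σ/δ)².
z_α = 1.645; z_β = 1.282 (power 90%).
n = 2 × (2.927 × 51.3 / 39.9)² = 2 × 14.16 = 28.32
Round up: n = 29 per group.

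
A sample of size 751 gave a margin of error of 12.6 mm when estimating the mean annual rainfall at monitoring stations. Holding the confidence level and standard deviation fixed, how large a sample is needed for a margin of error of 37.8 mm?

84

Margin of error scales as 1/√n, so n₂ = n₁·(E₁/E₂)².
n₂ = 751 × (12.6/37.8)² = 751 × 0.1111 = 83.44
Round up: n₂ = 84.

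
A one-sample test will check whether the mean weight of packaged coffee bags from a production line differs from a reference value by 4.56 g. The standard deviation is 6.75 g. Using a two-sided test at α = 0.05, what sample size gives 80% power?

For a one-sample z-test, n = ((z_{α/2} + z_β)·σ/δ)².
z_{α/2} = 1.960 (two-sided α = 0.05); z_β = 0.842 (power 80% → β = 0.2).
n = (2.802 × 6.75 / 4.56)² = 17.20
Round up: n = 18.

18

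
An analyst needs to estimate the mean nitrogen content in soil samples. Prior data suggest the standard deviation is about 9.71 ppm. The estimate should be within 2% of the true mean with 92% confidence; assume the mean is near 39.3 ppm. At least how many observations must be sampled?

For a mean, the margin of error is E = z·σ/√n, so n = (zσ/E)².
At 92% confidence, z = 1.751.
E = 2% of 39.3 = 0.786 ppm.
n = (1.751 × 9.71 / 0.786)² = 467.91
Round up: n = 468.

468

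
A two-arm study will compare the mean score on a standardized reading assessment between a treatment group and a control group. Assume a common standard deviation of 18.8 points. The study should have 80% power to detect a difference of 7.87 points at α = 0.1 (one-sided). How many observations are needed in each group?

52 per group

For two equal groups, n per group = 2·((z_α + z_β)·σ/δ)².
z_α = 1.282; z_β = 0.842 (power 80%).
n = 2 × (2.124 × 18.8 / 7.87)² = 2 × 25.74 = 51.48
Round up: n = 52 per group.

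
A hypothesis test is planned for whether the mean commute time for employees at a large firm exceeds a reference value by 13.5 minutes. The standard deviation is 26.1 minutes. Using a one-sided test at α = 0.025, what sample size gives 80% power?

For a one-sample z-test, n = ((z_α + z_β)·σ/δ)².
z_α = 1.960 (one-sided α = 0.025); z_β = 0.842 (power 80% → β = 0.2).
n = (2.802 × 26.1 / 13.5)² = 29.35
Round up: n = 30.

n = 30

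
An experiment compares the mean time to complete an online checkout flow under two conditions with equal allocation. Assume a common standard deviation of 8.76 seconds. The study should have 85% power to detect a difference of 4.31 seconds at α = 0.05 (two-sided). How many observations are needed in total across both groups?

150 total

For two equal groups, n per group = 2·((z_{α/2} + z_β)·σ/δ)².
z_{α/2} = 1.960; z_β = 1.036 (power 85%).
n = 2 × (2.996 × 8.76 / 4.31)² = 2 × 37.08 = 74.16
Round up: n = 75 per group.
Total across both groups: 2 × 75 = 150.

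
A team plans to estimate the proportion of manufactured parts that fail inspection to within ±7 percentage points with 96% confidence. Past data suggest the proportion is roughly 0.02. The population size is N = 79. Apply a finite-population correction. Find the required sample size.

n = 15

For a proportion with margin E = 0.07 at 96% confidence, z = 2.054.
n = p̂(1−p̂)(z/E)² = 0.02 × 0.98 × (2.054/0.07)² = 16.88 — call this n₀.
Finite-population correction with N = 79: n = n₀ / (1 + (n₀−1)/N) = 16.88 / 1.201 = 14.05
Round up: n = 15.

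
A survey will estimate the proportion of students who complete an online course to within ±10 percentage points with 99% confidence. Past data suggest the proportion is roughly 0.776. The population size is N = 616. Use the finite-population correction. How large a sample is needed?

n = 98

For a proportion with margin E = 0.1 at 99% confidence, z = 2.576.
n = p̂(1−p̂)(z/E)² = 0.776 × 0.224 × (2.576/0.1)² = 115.35 — call this n₀.
Finite-population correction with N = 616: n = n₀ / (1 + (n₀−1)/N) = 115.35 / 1.186 = 97.26
Round up: n = 98.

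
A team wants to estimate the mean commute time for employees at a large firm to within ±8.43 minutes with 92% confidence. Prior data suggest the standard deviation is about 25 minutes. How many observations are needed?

n = 27

For a mean, the margin of error is E = z·σ/√n, so n = (zσ/E)².
At 92% confidence, z = 1.751.
n = (1.751 × 25 / 8.43)² = 26.96
Round up: n = 27.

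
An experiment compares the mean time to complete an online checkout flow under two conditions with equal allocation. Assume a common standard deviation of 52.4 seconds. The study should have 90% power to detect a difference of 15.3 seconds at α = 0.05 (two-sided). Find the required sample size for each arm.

For two equal groups, n per group = 2·((z_{α/2} + z_β)·σ/δ)².
z_{α/2} = 1.960; z_β = 1.282 (power 90%).
n = 2 × (3.242 × 52.4 / 15.3)² = 2 × 123.28 = 246.56
Round up: n = 247 per group.

247 per group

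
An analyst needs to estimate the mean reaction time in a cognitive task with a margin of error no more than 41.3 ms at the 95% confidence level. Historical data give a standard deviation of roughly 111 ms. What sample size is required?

For a mean, the margin of error is E = z·σ/√n, so n = (zσ/E)².
At 95% confidence, z = 1.960.
n = (1.960 × 111 / 41.3)² = 27.75
Round up: n = 28.

28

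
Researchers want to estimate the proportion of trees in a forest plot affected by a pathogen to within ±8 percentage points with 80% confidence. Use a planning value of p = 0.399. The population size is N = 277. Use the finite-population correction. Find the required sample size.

For a proportion with margin E = 0.08 at 80% confidence, z = 1.282.
n = p̂(1−p̂)(z/E)² = 0.399 × 0.601 × (1.282/0.08)² = 61.58 — call this n₀.
Finite-population correction with N = 277: n = n₀ / (1 + (n₀−1)/N) = 61.58 / 1.219 = 50.52
Round up: n = 51.

51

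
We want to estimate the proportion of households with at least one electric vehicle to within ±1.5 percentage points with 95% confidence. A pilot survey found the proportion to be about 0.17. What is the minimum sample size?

For a proportion with margin E = 0.015 at 95% confidence, z = 1.960.
n = p̂(1−p̂)(z/E)² = 0.17 × 0.83 × (1.960/0.015)² = 2409.11
Round up: n = 2410.

2410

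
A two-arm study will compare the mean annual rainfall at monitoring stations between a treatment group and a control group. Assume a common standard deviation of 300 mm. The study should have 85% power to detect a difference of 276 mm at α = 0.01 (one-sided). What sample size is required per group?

27 per group

For two equal groups, n per group = 2·((z_α + z_β)·σ/δ)².
z_α = 2.326; z_β = 1.036 (power 85%).
n = 2 × (3.362 × 300 / 276)² = 2 × 13.35 = 26.70
Round up: n = 27 per group.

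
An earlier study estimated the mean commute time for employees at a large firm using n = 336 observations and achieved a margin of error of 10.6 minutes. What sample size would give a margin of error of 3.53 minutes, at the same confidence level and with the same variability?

Margin of error scales as 1/√n, so n₂ = n₁·(E₁/E₂)².
n₂ = 336 × (10.6/3.53)² = 336 × 9.017 = 3029.71
Round up: n₂ = 3030.

n = 3030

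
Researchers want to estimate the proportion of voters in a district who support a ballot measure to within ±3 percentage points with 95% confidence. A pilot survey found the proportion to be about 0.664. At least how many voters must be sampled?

953

For a proportion with margin E = 0.03 at 95% confidence, z = 1.960.
n = p̂(1−p̂)(z/E)² = 0.664 × 0.336 × (1.960/0.03)² = 952.31
Round up: n = 953.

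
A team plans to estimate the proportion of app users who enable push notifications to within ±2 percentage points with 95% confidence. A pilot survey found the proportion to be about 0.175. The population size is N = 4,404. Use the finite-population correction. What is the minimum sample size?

For a proportion with margin E = 0.02 at 95% confidence, z = 1.960.
n = p̂(1−p̂)(z/E)² = 0.175 × 0.825 × (1.960/0.02)² = 1386.58 — call this n₀.
Finite-population correction with N = 4,404: n = n₀ / (1 + (n₀−1)/N) = 1386.58 / 1.315 = 1054.43
Round up: n = 1055.

1055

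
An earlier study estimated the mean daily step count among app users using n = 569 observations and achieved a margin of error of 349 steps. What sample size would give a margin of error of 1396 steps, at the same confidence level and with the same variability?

36

Margin of error scales as 1/√n, so n₂ = n₁·(E₁/E₂)².
n₂ = 569 × (349/1396)² = 569 × 0.0625 = 35.56
Round up: n₂ = 36.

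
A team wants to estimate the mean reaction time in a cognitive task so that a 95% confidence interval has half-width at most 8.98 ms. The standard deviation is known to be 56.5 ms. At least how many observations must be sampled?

n = 153

For a mean, the margin of error is E = z·σ/√n, so n = (zσ/E)².
At 95% confidence, z = 1.960.
n = (1.960 × 56.5 / 8.98)² = 152.07
Round up: n = 153.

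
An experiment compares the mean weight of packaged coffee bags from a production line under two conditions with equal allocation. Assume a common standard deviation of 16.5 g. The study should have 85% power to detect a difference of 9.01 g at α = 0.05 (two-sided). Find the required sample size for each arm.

61 per group

For two equal groups, n per group = 2·((z_{α/2} + z_β)·σ/δ)².
z_{α/2} = 1.960; z_β = 1.036 (power 85%).
n = 2 × (2.996 × 16.5 / 9.01)² = 2 × 30.10 = 60.20
Round up: n = 61 per group.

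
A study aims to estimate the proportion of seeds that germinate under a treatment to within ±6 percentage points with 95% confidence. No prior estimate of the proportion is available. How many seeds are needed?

For a proportion with margin E = 0.06 at 95% confidence, z = 1.960.
With no prior estimate, use p = 0.5, which maximizes p(1−p) at 0.25.
n = 0.25 × (z/E)² = 0.25 × (1.960/0.06)² = 266.78
Round up: n = 267.

267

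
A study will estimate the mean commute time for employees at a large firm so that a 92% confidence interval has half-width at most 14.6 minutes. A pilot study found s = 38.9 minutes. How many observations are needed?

For a mean, the margin of error is E = z·σ/√n, so n = (zσ/E)².
At 92% confidence, z = 1.751.
n = (1.751 × 38.9 / 14.6)² = 21.77
Round up: n = 22.

22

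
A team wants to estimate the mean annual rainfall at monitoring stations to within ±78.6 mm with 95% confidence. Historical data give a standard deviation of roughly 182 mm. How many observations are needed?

21

For a mean, the margin of error is E = z·σ/√n, so n = (zσ/E)².
At 95% confidence, z = 1.960.
n = (1.960 × 182 / 78.6)² = 20.60
Round up: n = 21.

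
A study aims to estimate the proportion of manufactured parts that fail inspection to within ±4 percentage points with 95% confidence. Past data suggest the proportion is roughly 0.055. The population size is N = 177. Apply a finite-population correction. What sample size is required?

n = 74

For a proportion with margin E = 0.04 at 95% confidence, z = 1.960.
n = p̂(1−p̂)(z/E)² = 0.055 × 0.945 × (1.960/0.04)² = 124.79 — call this n₀.
Finite-population correction with N = 177: n = n₀ / (1 + (n₀−1)/N) = 124.79 / 1.699 = 73.45
Round up: n = 74.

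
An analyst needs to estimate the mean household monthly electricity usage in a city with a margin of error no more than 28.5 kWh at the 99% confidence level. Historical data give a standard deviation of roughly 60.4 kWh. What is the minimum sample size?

For a mean, the margin of error is E = z·σ/√n, so n = (zσ/E)².
At 99% confidence, z = 2.576.
n = (2.576 × 60.4 / 28.5)² = 29.80
Round up: n = 30.

30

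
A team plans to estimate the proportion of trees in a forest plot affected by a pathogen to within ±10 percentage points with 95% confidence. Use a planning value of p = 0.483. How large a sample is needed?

96

For a proportion with margin E = 0.1 at 95% confidence, z = 1.960.
n = p̂(1−p̂)(z/E)² = 0.483 × 0.517 × (1.960/0.1)² = 95.93
Round up: n = 96.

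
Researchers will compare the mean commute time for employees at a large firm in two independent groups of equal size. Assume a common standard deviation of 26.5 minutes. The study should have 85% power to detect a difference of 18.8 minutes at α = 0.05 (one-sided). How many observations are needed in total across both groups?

For two equal groups, n per group = 2·((z_α + z_β)·σ/δ)².
z_α = 1.645; z_β = 1.036 (power 85%).
n = 2 × (2.681 × 26.5 / 18.8)² = 2 × 14.28 = 28.56
Round up: n = 29 per group.
Total across both groups: 2 × 29 = 58.

58 total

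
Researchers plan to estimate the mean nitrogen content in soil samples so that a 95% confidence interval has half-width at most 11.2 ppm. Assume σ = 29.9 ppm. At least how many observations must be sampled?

For a mean, the margin of error is E = z·σ/√n, so n = (zσ/E)².
At 95% confidence, z = 1.960.
n = (1.960 × 29.9 / 11.2)² = 27.38
Round up: n = 28.

28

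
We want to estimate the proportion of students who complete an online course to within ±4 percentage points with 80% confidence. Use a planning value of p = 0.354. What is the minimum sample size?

For a proportion with margin E = 0.04 at 80% confidence, z = 1.282.
n = p̂(1−p̂)(z/E)² = 0.354 × 0.646 × (1.282/0.04)² = 234.90
Round up: n = 235.

235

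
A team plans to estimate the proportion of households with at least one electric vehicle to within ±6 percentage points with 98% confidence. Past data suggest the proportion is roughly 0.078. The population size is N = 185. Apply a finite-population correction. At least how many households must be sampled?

For a proportion with margin E = 0.06 at 98% confidence, z = 2.326.
n = p̂(1−p̂)(z/E)² = 0.078 × 0.922 × (2.326/0.06)² = 108.08 — call this n₀.
Finite-population correction with N = 185: n = n₀ / (1 + (n₀−1)/N) = 108.08 / 1.579 = 68.45
Round up: n = 69.

n = 69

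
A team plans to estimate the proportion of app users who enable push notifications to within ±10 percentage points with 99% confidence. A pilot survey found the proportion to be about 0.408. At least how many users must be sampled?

For a proportion with margin E = 0.1 at 99% confidence, z = 2.576.
n = p̂(1−p̂)(z/E)² = 0.408 × 0.592 × (2.576/0.1)² = 160.28
Round up: n = 161.

161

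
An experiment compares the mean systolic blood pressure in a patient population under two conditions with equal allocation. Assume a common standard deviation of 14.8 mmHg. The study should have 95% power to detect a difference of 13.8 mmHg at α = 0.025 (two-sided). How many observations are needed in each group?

35 per group

For two equal groups, n per group = 2·((z_{α/2} + z_β)·σ/δ)².
z_{α/2} = 2.241; z_β = 1.645 (power 95%).
n = 2 × (3.886 × 14.8 / 13.8)² = 2 × 17.37 = 34.74
Round up: n = 35 per group.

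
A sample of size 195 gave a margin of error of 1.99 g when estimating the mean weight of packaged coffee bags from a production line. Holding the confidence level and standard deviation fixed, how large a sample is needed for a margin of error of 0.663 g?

Margin of error scales as 1/√n, so n₂ = n₁·(E₁/E₂)².
n₂ = 195 × (1.99/0.663)² = 195 × 9.009 = 1756.76
Round up: n₂ = 1757.

n = 1757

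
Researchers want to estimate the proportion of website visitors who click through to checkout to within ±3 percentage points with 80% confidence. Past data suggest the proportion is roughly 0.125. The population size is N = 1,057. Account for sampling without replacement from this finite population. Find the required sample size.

For a proportion with margin E = 0.03 at 80% confidence, z = 1.282.
n = p̂(1−p̂)(z/E)² = 0.125 × 0.875 × (1.282/0.03)² = 199.73 — call this n₀.
Finite-population correction with N = 1,057: n = n₀ / (1 + (n₀−1)/N) = 199.73 / 1.188 = 168.12
Round up: n = 169.

169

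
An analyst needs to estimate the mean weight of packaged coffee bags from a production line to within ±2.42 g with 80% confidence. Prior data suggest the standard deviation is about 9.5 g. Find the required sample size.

For a mean, the margin of error is E = z·σ/√n, so n = (zσ/E)².
At 80% confidence, z = 1.282.
n = (1.282 × 9.5 / 2.42)² = 25.33
Round up: n = 26.

26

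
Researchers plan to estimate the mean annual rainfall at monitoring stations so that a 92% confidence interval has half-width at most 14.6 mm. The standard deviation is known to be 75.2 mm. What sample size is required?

82

For a mean, the margin of error is E = z·σ/√n, so n = (zσ/E)².
At 92% confidence, z = 1.751.
n = (1.751 × 75.2 / 14.6)² = 81.34
Round up: n = 82.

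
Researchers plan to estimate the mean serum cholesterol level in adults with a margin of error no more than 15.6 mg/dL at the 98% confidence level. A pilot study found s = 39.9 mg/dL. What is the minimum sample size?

36

For a mean, the margin of error is E = z·σ/√n, so n = (zσ/E)².
At 98% confidence, z = 2.326.
n = (2.326 × 39.9 / 15.6)² = 35.39
Round up: n = 36.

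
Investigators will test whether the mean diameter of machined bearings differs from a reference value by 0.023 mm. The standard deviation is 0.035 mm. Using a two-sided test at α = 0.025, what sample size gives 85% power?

25

For a one-sample z-test, n = ((z_{α/2} + z_β)·σ/δ)².
z_{α/2} = 2.241 (two-sided α = 0.025); z_β = 1.036 (power 85% → β = 0.15).
n = (3.277 × 0.035 / 0.023)² = 24.87
Round up: n = 25.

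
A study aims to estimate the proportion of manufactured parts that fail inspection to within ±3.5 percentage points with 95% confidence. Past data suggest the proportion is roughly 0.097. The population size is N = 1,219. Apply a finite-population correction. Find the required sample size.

For a proportion with margin E = 0.035 at 95% confidence, z = 1.960.
n = p̂(1−p̂)(z/E)² = 0.097 × 0.903 × (1.960/0.035)² = 274.69 — call this n₀.
Finite-population correction with N = 1,219: n = n₀ / (1 + (n₀−1)/N) = 274.69 / 1.225 = 224.24
Round up: n = 225.

n = 225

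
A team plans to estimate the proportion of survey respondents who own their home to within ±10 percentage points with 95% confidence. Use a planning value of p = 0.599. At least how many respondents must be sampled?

n = 93

For a proportion with margin E = 0.1 at 95% confidence, z = 1.960.
n = p̂(1−p̂)(z/E)² = 0.599 × 0.401 × (1.960/0.1)² = 92.27
Round up: n = 93.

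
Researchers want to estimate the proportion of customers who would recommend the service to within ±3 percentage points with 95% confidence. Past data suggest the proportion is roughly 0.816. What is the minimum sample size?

641

For a proportion with margin E = 0.03 at 95% confidence, z = 1.960.
n = p̂(1−p̂)(z/E)² = 0.816 × 0.184 × (1.960/0.03)² = 640.88
Round up: n = 641.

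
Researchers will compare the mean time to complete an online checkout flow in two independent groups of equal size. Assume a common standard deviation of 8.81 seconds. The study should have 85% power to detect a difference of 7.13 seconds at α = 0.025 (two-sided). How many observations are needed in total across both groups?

66 total

For two equal groups, n per group = 2·((z_{α/2} + z_β)·σ/δ)².
z_{α/2} = 2.241; z_β = 1.036 (power 85%).
n = 2 × (3.277 × 8.81 / 7.13)² = 2 × 16.40 = 32.80
Round up: n = 33 per group.
Total across both groups: 2 × 33 = 66.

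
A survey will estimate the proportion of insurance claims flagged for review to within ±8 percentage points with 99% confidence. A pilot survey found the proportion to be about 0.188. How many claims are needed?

n = 159

For a proportion with margin E = 0.08 at 99% confidence, z = 2.576.
n = p̂(1−p̂)(z/E)² = 0.188 × 0.812 × (2.576/0.08)² = 158.28
Round up: n = 159.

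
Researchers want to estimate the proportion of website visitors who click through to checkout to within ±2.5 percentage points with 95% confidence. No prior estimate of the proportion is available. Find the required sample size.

1537

For a proportion with margin E = 0.025 at 95% confidence, z = 1.960.
With no prior estimate, use p = 0.5, which maximizes p(1−p) at 0.25.
n = 0.25 × (z/E)² = 0.25 × (1.960/0.025)² = 1536.64
Round up: n = 1537.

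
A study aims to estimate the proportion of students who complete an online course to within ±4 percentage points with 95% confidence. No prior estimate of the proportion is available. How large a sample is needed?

601

For a proportion with margin E = 0.04 at 95% confidence, z = 1.960.
With no prior estimate, use p = 0.5, which maximizes p(1−p) at 0.25.
n = 0.25 × (z/E)² = 0.25 × (1.960/0.04)² = 600.25
Round up: n = 601.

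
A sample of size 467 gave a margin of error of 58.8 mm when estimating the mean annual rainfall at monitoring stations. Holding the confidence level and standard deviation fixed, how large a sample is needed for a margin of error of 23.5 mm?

Margin of error scales as 1/√n, so n₂ = n₁·(E₁/E₂)².
n₂ = 467 × (58.8/23.5)² = 467 × 6.261 = 2923.89
Round up: n₂ = 2924.

n = 2924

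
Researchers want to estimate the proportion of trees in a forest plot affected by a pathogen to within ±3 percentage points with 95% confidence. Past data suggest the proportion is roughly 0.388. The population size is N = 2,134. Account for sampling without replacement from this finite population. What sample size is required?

For a proportion with margin E = 0.03 at 95% confidence, z = 1.960.
n = p̂(1−p̂)(z/E)² = 0.388 × 0.612 × (1.960/0.03)² = 1013.57 — call this n₀.
Finite-population correction with N = 2,134: n = n₀ / (1 + (n₀−1)/N) = 1013.57 / 1.474 = 687.63
Round up: n = 688.

688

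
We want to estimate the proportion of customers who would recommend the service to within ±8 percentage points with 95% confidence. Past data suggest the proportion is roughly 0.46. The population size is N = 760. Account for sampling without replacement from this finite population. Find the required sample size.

For a proportion with margin E = 0.08 at 95% confidence, z = 1.960.
n = p̂(1−p̂)(z/E)² = 0.46 × 0.54 × (1.960/0.08)² = 149.10 — call this n₀.
Finite-population correction with N = 760: n = n₀ / (1 + (n₀−1)/N) = 149.10 / 1.195 = 124.77
Round up: n = 125.

125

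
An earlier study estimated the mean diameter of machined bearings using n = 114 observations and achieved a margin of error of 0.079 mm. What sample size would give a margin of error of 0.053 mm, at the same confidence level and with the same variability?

254

Margin of error scales as 1/√n, so n₂ = n₁·(E₁/E₂)².
n₂ = 114 × (0.079/0.053)² = 114 × 2.222 = 253.31
Round up: n₂ = 254.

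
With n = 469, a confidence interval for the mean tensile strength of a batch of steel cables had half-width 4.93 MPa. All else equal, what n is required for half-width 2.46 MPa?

1884

Margin of error scales as 1/√n, so n₂ = n₁·(E₁/E₂)².
n₂ = 469 × (4.93/2.46)² = 469 × 4.016 = 1883.50
Round up: n₂ = 1884.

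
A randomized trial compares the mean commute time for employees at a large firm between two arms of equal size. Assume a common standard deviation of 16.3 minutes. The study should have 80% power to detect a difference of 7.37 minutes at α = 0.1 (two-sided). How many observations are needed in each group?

For two equal groups, n per group = 2·((z_{α/2} + z_β)·σ/δ)².
z_{α/2} = 1.645; z_β = 0.842 (power 80%).
n = 2 × (2.487 × 16.3 / 7.37)² = 2 × 30.25 = 60.50
Round up: n = 61 per group.

61 per group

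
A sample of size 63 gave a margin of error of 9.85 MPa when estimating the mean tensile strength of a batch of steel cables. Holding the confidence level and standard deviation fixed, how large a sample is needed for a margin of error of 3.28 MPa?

Margin of error scales as 1/√n, so n₂ = n₁·(E₁/E₂)².
n₂ = 63 × (9.85/3.28)² = 63 × 9.018 = 568.13
Round up: n₂ = 569.

569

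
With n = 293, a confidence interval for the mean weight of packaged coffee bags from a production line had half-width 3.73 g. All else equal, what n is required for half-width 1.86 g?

1179

Margin of error scales as 1/√n, so n₂ = n₁·(E₁/E₂)².
n₂ = 293 × (3.73/1.86)² = 293 × 4.022 = 1178.45
Round up: n₂ = 1179.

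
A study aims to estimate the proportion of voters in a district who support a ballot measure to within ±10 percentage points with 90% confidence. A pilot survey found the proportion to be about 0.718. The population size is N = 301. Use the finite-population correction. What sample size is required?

For a proportion with margin E = 0.1 at 90% confidence, z = 1.645.
n = p̂(1−p̂)(z/E)² = 0.718 × 0.282 × (1.645/0.1)² = 54.79 — call this n₀.
Finite-population correction with N = 301: n = n₀ / (1 + (n₀−1)/N) = 54.79 / 1.179 = 46.47
Round up: n = 47.

47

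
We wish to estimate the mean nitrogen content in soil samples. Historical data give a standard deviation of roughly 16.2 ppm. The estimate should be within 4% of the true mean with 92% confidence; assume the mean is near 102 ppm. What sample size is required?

For a mean, the margin of error is E = z·σ/√n, so n = (zσ/E)².
At 92% confidence, z = 1.751.
E = 4% of 102 = 4.08 ppm.
n = (1.751 × 16.2 / 4.08)² = 48.34
Round up: n = 49.

49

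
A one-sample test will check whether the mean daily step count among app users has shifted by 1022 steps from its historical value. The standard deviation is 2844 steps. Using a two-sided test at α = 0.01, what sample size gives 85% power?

For a one-sample z-test, n = ((z_{α/2} + z_β)·σ/δ)².
z_{α/2} = 2.576 (two-sided α = 0.01); z_β = 1.036 (power 85% → β = 0.15).
n = (3.612 × 2844 / 1022)² = 101.03
Round up: n = 102.

102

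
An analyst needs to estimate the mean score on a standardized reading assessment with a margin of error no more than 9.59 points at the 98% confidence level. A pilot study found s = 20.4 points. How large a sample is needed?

For a mean, the margin of error is E = z·σ/√n, so n = (zσ/E)².
At 98% confidence, z = 2.326.
n = (2.326 × 20.4 / 9.59)² = 24.48
Round up: n = 25.

25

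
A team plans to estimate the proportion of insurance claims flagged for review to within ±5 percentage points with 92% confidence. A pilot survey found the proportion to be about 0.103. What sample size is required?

For a proportion with margin E = 0.05 at 92% confidence, z = 1.751.
n = p̂(1−p̂)(z/E)² = 0.103 × 0.897 × (1.751/0.05)² = 113.31
Round up: n = 114.

n = 114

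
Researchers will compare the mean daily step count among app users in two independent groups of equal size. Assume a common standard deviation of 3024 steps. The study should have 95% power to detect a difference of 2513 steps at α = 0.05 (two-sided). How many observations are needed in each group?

38 per group

For two equal groups, n per group = 2·((z_{α/2} + z_β)·σ/δ)².
z_{α/2} = 1.960; z_β = 1.645 (power 95%).
n = 2 × (3.605 × 3024 / 2513)² = 2 × 18.82 = 37.64
Round up: n = 38 per group.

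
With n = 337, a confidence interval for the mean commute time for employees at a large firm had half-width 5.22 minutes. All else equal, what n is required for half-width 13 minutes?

55

Margin of error scales as 1/√n, so n₂ = n₁·(E₁/E₂)².
n₂ = 337 × (5.22/13)² = 337 × 0.1612 = 54.32
Round up: n₂ = 55.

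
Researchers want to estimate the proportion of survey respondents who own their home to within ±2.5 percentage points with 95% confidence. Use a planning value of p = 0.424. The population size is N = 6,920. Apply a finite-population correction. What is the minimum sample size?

1234

For a proportion with margin E = 0.025 at 95% confidence, z = 1.960.
n = p̂(1−p̂)(z/E)² = 0.424 × 0.576 × (1.960/0.025)² = 1501.14 — call this n₀.
Finite-population correction with N = 6,920: n = n₀ / (1 + (n₀−1)/N) = 1501.14 / 1.217 = 1233.48
Round up: n = 1234.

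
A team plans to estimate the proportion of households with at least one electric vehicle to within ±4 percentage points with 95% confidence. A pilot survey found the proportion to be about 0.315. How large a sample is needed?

For a proportion with margin E = 0.04 at 95% confidence, z = 1.960.
n = p̂(1−p̂)(z/E)² = 0.315 × 0.685 × (1.960/0.04)² = 518.08
Round up: n = 519.

519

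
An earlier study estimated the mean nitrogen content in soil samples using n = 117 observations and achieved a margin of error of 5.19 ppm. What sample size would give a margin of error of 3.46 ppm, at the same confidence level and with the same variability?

264

Margin of error scales as 1/√n, so n₂ = n₁·(E₁/E₂)².
n₂ = 117 × (5.19/3.46)² = 117 × 2.25 = 263.25
Round up: n₂ = 264.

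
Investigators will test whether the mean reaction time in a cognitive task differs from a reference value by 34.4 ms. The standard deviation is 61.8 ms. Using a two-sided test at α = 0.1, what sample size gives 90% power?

28

For a one-sample z-test, n = ((z_{α/2} + z_β)·σ/δ)².
z_{α/2} = 1.645 (two-sided α = 0.1); z_β = 1.282 (power 90% → β = 0.1).
n = (2.927 × 61.8 / 34.4)² = 27.65
Round up: n = 28.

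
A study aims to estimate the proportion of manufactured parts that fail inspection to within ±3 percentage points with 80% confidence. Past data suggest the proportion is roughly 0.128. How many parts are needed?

For a proportion with margin E = 0.03 at 80% confidence, z = 1.282.
n = p̂(1−p̂)(z/E)² = 0.128 × 0.872 × (1.282/0.03)² = 203.83
Round up: n = 204.

204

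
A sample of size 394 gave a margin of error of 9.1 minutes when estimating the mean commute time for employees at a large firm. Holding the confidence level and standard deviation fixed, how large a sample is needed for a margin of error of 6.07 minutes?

886

Margin of error scales as 1/√n, so n₂ = n₁·(E₁/E₂)².
n₂ = 394 × (9.1/6.07)² = 394 × 2.248 = 885.71
Round up: n₂ = 886.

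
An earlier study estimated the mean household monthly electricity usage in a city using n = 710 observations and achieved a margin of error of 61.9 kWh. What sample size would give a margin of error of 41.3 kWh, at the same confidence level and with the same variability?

Margin of error scales as 1/√n, so n₂ = n₁·(E₁/E₂)².
n₂ = 710 × (61.9/41.3)² = 710 × 2.246 = 1594.66
Round up: n₂ = 1595.

1595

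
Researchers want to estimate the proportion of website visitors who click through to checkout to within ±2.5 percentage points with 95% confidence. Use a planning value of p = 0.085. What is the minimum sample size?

For a proportion with margin E = 0.025 at 95% confidence, z = 1.960.
n = p̂(1−p̂)(z/E)² = 0.085 × 0.915 × (1.960/0.025)² = 478.05
Round up: n = 479.

479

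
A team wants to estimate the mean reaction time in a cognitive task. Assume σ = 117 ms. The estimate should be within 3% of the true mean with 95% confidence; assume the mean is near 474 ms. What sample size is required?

261

For a mean, the margin of error is E = z·σ/√n, so n = (zσ/E)².
At 95% confidence, z = 1.960.
E = 3% of 474 = 14.22 ms.
n = (1.960 × 117 / 14.22)² = 260.07
Round up: n = 261.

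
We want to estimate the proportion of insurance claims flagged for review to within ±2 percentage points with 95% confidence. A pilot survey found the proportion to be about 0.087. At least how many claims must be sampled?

For a proportion with margin E = 0.02 at 95% confidence, z = 1.960.
n = p̂(1−p̂)(z/E)² = 0.087 × 0.913 × (1.960/0.02)² = 762.86
Round up: n = 763.

763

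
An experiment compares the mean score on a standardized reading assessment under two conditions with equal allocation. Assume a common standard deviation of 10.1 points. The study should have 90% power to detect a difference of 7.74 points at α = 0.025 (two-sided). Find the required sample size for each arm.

43 per group

For two equal groups, n per group = 2·((z_{α/2} + z_β)·σ/δ)².
z_{α/2} = 2.241; z_β = 1.282 (power 90%).
n = 2 × (3.523 × 10.1 / 7.74)² = 2 × 21.13 = 42.26
Round up: n = 43 per group.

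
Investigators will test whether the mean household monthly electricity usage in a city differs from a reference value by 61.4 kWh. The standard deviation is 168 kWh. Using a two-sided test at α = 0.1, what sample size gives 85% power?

For a one-sample z-test, n = ((z_{α/2} + z_β)·σ/δ)².
z_{α/2} = 1.645 (two-sided α = 0.1); z_β = 1.036 (power 85% → β = 0.15).
n = (2.681 × 168 / 61.4)² = 53.81
Round up: n = 54.

54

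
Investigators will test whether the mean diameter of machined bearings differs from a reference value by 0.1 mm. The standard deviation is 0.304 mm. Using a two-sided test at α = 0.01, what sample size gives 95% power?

165

For a one-sample z-test, n = ((z_{α/2} + z_β)·σ/δ)².
z_{α/2} = 2.576 (two-sided α = 0.01); z_β = 1.645 (power 95% → β = 0.05).
n = (4.221 × 0.304 / 0.1)² = 164.66
Round up: n = 165.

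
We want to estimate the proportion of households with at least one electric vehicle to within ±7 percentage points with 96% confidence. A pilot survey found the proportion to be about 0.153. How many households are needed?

112

For a proportion with margin E = 0.07 at 96% confidence, z = 2.054.
n = p̂(1−p̂)(z/E)² = 0.153 × 0.847 × (2.054/0.07)² = 111.58
Round up: n = 112.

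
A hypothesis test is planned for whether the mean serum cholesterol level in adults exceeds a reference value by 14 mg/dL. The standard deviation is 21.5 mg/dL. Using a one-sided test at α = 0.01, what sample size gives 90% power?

n = 31

For a one-sample z-test, n = ((z_α + z_β)·σ/δ)².
z_α = 2.326 (one-sided α = 0.01); z_β = 1.282 (power 90% → β = 0.1).
n = (3.608 × 21.5 / 14)² = 30.70
Round up: n = 31.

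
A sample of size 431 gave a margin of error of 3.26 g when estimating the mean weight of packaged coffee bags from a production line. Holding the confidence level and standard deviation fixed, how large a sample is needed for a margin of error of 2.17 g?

973

Margin of error scales as 1/√n, so n₂ = n₁·(E₁/E₂)².
n₂ = 431 × (3.26/2.17)² = 431 × 2.257 = 972.77
Round up: n₂ = 973.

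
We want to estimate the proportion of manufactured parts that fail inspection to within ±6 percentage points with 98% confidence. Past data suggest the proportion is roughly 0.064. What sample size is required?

91

For a proportion with margin E = 0.06 at 98% confidence, z = 2.326.
n = p̂(1−p̂)(z/E)² = 0.064 × 0.936 × (2.326/0.06)² = 90.03
Round up: n = 91.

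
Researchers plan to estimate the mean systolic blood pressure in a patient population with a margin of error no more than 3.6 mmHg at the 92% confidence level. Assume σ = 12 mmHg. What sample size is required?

For a mean, the margin of error is E = z·σ/√n, so n = (zσ/E)².
At 92% confidence, z = 1.751.
n = (1.751 × 12 / 3.6)² = 34.07
Round up: n = 35.

35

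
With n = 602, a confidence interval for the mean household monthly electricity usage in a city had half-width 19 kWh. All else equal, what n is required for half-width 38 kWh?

Margin of error scales as 1/√n, so n₂ = n₁·(E₁/E₂)².
n₂ = 602 × (19/38)² = 602 × 0.25 = 150.50
Round up: n₂ = 151.

n = 151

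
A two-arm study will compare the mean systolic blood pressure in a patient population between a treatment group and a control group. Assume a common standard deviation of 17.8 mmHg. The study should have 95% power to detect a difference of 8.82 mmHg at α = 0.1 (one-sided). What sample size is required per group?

For two equal groups, n per group = 2·((z_α + z_β)·σ/δ)².
z_α = 1.282; z_β = 1.645 (power 95%).
n = 2 × (2.927 × 17.8 / 8.82)² = 2 × 34.89 = 69.78
Round up: n = 70 per group.

70 per group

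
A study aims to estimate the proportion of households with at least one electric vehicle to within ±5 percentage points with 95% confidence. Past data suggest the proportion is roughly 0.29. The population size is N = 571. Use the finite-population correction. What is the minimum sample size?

204

For a proportion with margin E = 0.05 at 95% confidence, z = 1.960.
n = p̂(1−p̂)(z/E)² = 0.29 × 0.71 × (1.960/0.05)² = 316.39 — call this n₀.
Finite-population correction with N = 571: n = n₀ / (1 + (n₀−1)/N) = 316.39 / 1.552 = 203.86
Round up: n = 204.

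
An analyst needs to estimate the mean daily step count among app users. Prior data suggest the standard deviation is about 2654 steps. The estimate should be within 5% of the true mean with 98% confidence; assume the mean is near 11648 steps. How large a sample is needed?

For a mean, the margin of error is E = z·σ/√n, so n = (zσ/E)².
At 98% confidence, z = 2.326.
E = 5% of 11648 = 582.4 steps.
n = (2.326 × 2654 / 582.4)² = 112.35
Round up: n = 113.

113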